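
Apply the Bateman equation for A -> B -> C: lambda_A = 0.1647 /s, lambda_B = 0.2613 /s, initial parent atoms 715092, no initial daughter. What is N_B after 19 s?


N_B(t) = lambda_A * N_A0 / (lambda_B - lambda_A) * [exp(-lambda_A*t) - exp(-lambda_B*t)]
exp(-0.1647*19) = 0.04374841; exp(-0.2613*19) = 0.006980044
N_B = 0.1647 * 715092 / (0.2613 - 0.1647) * (0.04374841 - 0.006980044)
N_B = 44828

44828


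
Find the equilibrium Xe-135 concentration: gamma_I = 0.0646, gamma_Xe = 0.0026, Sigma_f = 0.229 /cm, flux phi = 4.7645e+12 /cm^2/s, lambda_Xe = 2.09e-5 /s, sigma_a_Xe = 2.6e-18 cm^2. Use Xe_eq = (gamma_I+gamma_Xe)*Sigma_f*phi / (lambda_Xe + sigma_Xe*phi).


Xe_eq = (gamma_I + gamma_Xe) * Sigma_f * phi / (lambda_Xe + sigma_Xe * phi)
Numerator = (0.0646 + 0.0026) * 0.229 * 4.7645e+12 = 7.331994e+10
Denominator = 2.09e-5 + 2.6e-18 * 4.7645e+12 = 3.328770e-05
Xe_eq = 7.331994e+10 / 3.328770e-05 = 2.2026e+15 /cm^3

2.2026e+15


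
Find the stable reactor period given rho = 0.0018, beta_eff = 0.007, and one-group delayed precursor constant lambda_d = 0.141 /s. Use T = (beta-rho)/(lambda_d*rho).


T = (beta - rho) / (lambda_d * rho)
T = (0.007 - 0.0018) / (0.141 * 0.0018)
T = 20.489 s

20.489


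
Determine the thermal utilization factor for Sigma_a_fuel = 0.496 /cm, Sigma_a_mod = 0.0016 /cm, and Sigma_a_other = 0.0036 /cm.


f = Sigma_a_fuel / (Sigma_a_fuel + Sigma_a_mod + Sigma_a_other)
f = 0.496 / (0.496 + 0.0016 + 0.0036)
f = 0.98962

0.98962


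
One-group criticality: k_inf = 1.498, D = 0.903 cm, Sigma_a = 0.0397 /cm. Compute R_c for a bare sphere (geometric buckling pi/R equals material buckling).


L^2 = D / Sigma_a = 0.903 / 0.0397 = 22.74559 cm^2
B_m^2 = (k_inf - 1) / L^2 = (1.498 - 1) / 22.74559 = 0.02189435 /cm^2
For a bare sphere: B_g = pi/R, so R_c = pi / sqrt(B_m^2)
R_c = pi / sqrt(0.02189435) = 21.232 cm

21.232


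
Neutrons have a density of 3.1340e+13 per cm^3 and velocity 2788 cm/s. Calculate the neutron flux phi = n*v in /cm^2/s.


phi = n * v
phi = 3.1340e+13 * 2788
phi = 8.7376e+16 /cm^2/s

8.7376e+16


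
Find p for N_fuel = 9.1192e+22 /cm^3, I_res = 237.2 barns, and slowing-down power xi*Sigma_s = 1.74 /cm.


p = exp(-N * I * 1e-24 / (xi*Sigma_s))
p = exp(-9.1192e+22 * 237.2 * 1e-24 / 1.74)
p = 3.9910e-06

3.9910e-06


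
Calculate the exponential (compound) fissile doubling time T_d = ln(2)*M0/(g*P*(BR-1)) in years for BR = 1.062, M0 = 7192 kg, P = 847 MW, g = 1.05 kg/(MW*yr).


Breeding gain G = BR - 1 = 1.062 - 1 = 0.062
Fissile production rate = g * P * G = 1.05 * 847 * 0.062 = 55.1397 kg/yr
T_d = ln(2) * M0 / (g * P * G)
T_d = ln(2) * 7192 / 55.1397 = 90.409 yr

90.409


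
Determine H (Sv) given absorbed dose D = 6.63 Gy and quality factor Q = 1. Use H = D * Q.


H = D * Q
H = 6.63 * 1
H = 6.6300 Sv

6.6300


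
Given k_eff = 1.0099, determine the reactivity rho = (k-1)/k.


rho = (k_eff - 1) / k_eff
rho = (1.0099 - 1) / 1.0099
rho = 0.0098030

0.0098030


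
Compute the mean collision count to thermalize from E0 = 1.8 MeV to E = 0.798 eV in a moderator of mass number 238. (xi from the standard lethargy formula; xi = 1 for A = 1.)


xi = 1 + (A-1)^2/(2A)*ln((A-1)/(A+1)) = 0.008379872 (for A = 238)
n = ln(E0/E) / xi
n = ln(1.8e6 / 0.798) / 0.008379872
n = ln(2.255639e+06) / 0.008379872 = 1745.7

1745.7


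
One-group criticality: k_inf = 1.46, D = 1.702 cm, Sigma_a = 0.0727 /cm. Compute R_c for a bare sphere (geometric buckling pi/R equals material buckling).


L^2 = D / Sigma_a = 1.702 / 0.0727 = 23.41128 cm^2
B_m^2 = (k_inf - 1) / L^2 = (1.46 - 1) / 23.41128 = 0.01964865 /cm^2
For a bare sphere: B_g = pi/R, so R_c = pi / sqrt(B_m^2)
R_c = pi / sqrt(0.01964865) = 22.412 cm

22.412


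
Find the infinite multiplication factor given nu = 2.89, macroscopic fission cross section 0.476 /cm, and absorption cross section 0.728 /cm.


k_inf = nu * Sigma_f / Sigma_a
k_inf = 2.89 * 0.476 / 0.728
k_inf = 1.8896

1.8896


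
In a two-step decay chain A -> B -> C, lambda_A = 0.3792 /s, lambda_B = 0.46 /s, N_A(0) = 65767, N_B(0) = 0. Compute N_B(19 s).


N_B(t) = lambda_A * N_A0 / (lambda_B - lambda_A) * [exp(-lambda_A*t) - exp(-lambda_B*t)]
exp(-0.3792*19) = 7.430108e-04; exp(-0.46*19) = 1.600539e-04
N_B = 0.3792 * 65767 / (0.46 - 0.3792) * (7.430108e-04 - 1.600539e-04)
N_B = 179.93

179.93


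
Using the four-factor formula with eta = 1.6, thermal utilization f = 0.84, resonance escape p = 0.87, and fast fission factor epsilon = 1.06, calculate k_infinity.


k_inf = eta * f * p * epsilon
k_inf = 1.6 * 0.84 * 0.87 * 1.06
k_inf = 1.2394

1.2394


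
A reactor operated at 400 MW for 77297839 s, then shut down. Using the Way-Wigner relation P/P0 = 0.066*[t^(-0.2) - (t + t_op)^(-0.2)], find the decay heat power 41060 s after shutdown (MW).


P/P0 = 0.066 * [t^(-0.2) - (t + t_op)^(-0.2)]
P/P0 = 0.066 * [41060^(-0.2) - (41060 + 77297839)^(-0.2)]
P/P0 = 0.066 * [0.1194858 - 0.02644359] = 0.006140786
P = 400 * 0.006140786 = 2.4563 MW

2.4563


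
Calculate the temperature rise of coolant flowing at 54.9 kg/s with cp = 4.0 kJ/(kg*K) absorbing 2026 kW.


dT = Q / (m_dot * cp)
dT = 2026 / (54.9 * 4.0)
dT = 9.2259 C

9.2259


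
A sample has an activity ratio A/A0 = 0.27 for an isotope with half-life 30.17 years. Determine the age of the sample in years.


lambda = ln(2) / t_half = ln(2) / 30.17 = 0.02297472 /yr
t = -ln(A/A0) / lambda
t = -ln(0.27) / 0.02297472
t = 56.990 yr

56.990


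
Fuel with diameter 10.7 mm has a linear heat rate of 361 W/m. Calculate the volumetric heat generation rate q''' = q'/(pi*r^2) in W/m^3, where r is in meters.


r = D / 2 / 1000 = 10.7 / 2 / 1000 = 0.00535 m
q''' = q' / (pi * r^2)
q''' = 361 / (pi * 0.00535^2)
q''' = 4.0147e+06 W/m^3

4.0147e+06


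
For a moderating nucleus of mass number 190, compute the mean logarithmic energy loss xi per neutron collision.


xi = 1 + (A-1)^2/(2A) * ln((A-1)/(A+1))
xi = 1 + (190-1)^2/(2*190) * ln((190-1)/(190 +1))
xi = 0.010489

0.010489


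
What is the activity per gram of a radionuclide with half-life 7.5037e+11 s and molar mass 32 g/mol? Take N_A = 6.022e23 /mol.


lambda = ln(2) / t_half = ln(2) / 7.5037e+11 = 9.237405e-13 /s
SA = lambda * N_A / M
SA = 9.237405e-13 * 6.022e23 / 32
SA = 1.7384e+10 Bq/g

1.7384e+10


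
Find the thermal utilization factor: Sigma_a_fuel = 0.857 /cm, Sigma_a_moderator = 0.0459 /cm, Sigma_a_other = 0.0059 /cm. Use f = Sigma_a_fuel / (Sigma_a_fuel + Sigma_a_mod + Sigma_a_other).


f = Sigma_a_fuel / (Sigma_a_fuel + Sigma_a_mod + Sigma_a_other)
f = 0.857 / (0.857 + 0.0459 + 0.0059)
f = 0.94300

0.94300


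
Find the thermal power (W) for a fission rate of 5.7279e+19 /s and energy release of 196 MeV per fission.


P = fission_rate * E_MeV * 1.602e-13
P = 5.7279e+19 * 196 * 1.602e-13
P = 1.7985e+09 W

1.7985e+09


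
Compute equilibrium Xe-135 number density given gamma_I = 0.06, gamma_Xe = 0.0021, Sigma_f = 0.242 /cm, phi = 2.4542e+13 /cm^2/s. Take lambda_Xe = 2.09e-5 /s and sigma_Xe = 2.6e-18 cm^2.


Xe_eq = (gamma_I + gamma_Xe) * Sigma_f * phi / (lambda_Xe + sigma_Xe * phi)
Numerator = (0.06 + 0.0021) * 0.242 * 2.4542e+13 = 3.688221e+11
Denominator = 2.09e-5 + 2.6e-18 * 2.4542e+13 = 8.470920e-05
Xe_eq = 3.688221e+11 / 8.470920e-05 = 4.3540e+15 /cm^3

4.3540e+15


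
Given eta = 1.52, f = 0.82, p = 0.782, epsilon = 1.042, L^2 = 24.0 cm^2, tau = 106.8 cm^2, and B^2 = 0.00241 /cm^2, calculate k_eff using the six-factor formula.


k_inf = eta*f*p*eps = 1.52*0.82*0.782*1.042 = 1.015622
P_TNL = 1/(1 + L^2*B^2) = 1/(1 + 24.0*0.00241) = 0.9453225
P_FNL = exp(-B^2*tau) = exp(-0.00241*106.8) = 0.7730682
k_eff = k_inf * P_TNL * P_FNL = 1.015622 * 0.9453225 * 0.7730682
k_eff = 0.74222

0.74222


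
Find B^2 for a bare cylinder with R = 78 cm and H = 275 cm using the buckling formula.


B^2 = (2.405/R)^2 + (pi/H)^2
B^2 = (2.405/78)^2 + (pi/275)^2
B^2 = 0.0010812 /cm^2

0.0010812


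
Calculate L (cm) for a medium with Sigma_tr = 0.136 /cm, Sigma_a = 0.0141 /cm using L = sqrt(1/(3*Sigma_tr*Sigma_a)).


D = 1 / (3 * Sigma_tr) = 1 / (3 * 0.136) = 2.450980 cm
L = sqrt(D / Sigma_a)
L = sqrt(2.450980 / 0.0141)
L = 13.184 cm

13.184


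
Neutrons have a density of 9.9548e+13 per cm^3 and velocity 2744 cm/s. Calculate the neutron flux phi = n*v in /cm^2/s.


phi = n * v
phi = 9.9548e+13 * 2744
phi = 2.7316e+17 /cm^2/s

2.7316e+17


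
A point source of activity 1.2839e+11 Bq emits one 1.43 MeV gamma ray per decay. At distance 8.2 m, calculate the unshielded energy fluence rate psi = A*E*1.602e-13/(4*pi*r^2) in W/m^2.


psi = A * E * 1.602e-13 / (4*pi*r^2)
psi = 1.2839e+11 * 1.43 * 1.602e-13 / (4*pi*8.2^2)
psi = 3.4809e-05 W/m^2

3.4809e-05


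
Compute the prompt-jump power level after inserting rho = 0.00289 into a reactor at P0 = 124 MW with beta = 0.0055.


P1/P0 = beta / (beta - rho)
P1/P0 = 0.0055 / (0.0055 - 0.00289) = 2.107280
P1 = 124 * 2.107280 = 261.30 MW

261.30


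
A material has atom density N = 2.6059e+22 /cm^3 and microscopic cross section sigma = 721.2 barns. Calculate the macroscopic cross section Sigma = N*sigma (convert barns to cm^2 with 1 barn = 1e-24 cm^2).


Sigma = N * sigma_barns * 1e-24
Sigma = 2.6059e+22 * 721.2 * 1e-24
Sigma = 18.794 /cm

18.794


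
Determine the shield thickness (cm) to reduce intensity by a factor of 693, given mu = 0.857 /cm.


x = ln(factor) / mu
x = ln(693) / 0.857
x = 7.6325 cm

7.6325


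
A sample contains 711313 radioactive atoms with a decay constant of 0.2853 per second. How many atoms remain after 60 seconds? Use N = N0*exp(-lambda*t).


N = N0 * exp(-lambda * t)
N = 711313 * exp(-0.2853 * 60)
N = 0.026170

0.026170


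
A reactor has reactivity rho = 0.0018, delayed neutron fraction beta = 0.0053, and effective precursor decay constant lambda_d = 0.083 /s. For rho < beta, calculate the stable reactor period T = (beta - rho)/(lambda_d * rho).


T = (beta - rho) / (lambda_d * rho)
T = (0.0053 - 0.0018) / (0.083 * 0.0018)
T = 23.427 s

23.427


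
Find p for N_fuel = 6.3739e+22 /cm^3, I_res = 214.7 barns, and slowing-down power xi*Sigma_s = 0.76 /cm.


p = exp(-N * I * 1e-24 / (xi*Sigma_s))
p = exp(-6.3739e+22 * 214.7 * 1e-24 / 0.76)
p = 1.5135e-08

1.5135e-08


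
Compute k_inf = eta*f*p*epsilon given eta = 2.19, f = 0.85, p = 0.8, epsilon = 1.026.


k_inf = eta * f * p * epsilon
k_inf = 2.19 * 0.85 * 0.8 * 1.026
k_inf = 1.5279

1.5279


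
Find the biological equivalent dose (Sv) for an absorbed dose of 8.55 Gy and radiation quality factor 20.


H = D * Q
H = 8.55 * 20
H = 171.00 Sv

171.00


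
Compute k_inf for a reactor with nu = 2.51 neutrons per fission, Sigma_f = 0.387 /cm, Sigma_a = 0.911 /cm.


k_inf = nu * Sigma_f / Sigma_a
k_inf = 2.51 * 0.387 / 0.911
k_inf = 1.0663

1.0663


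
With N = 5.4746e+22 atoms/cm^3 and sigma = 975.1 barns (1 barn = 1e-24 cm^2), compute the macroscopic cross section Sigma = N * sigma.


Sigma = N * sigma_barns * 1e-24
Sigma = 5.4746e+22 * 975.1 * 1e-24
Sigma = 53.383 /cm

53.383


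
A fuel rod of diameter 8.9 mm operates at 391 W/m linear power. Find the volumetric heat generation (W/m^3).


r = D / 2 / 1000 = 8.9 / 2 / 1000 = 0.00445 m
q''' = q' / (pi * r^2)
q''' = 391 / (pi * 0.00445^2)
q''' = 6.2850e+06 W/m^3

6.2850e+06


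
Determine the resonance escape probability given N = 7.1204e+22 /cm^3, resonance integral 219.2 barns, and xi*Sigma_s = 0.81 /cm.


p = exp(-N * I * 1e-24 / (xi*Sigma_s))
p = exp(-7.1204e+22 * 219.2 * 1e-24 / 0.81)
p = 4.2812e-09

4.2812e-09


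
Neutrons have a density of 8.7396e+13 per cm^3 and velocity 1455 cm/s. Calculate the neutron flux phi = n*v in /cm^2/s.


phi = n * v
phi = 8.7396e+13 * 1455
phi = 1.2716e+17 /cm^2/s

1.2716e+17


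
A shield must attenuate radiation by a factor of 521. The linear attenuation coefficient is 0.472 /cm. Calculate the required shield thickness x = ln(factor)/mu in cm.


x = ln(factor) / mu
x = ln(521) / 0.472
x = 13.254 cm

13.254


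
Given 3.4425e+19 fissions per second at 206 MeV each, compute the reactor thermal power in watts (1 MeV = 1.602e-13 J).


P = fission_rate * E_MeV * 1.602e-13
P = 3.4425e+19 * 206 * 1.602e-13
P = 1.1361e+09 W

1.1361e+09


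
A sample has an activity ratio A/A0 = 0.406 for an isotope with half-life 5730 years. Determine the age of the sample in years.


lambda = ln(2) / t_half = ln(2) / 5730 = 1.209681e-04 /yr
t = -ln(A/A0) / lambda
t = -ln(0.406) / 1.209681e-04
t = 7451.6 yr

7451.6


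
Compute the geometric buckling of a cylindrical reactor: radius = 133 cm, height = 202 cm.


B^2 = (2.405/R)^2 + (pi/H)^2
B^2 = (2.405/133)^2 + (pi/202)^2
B^2 = 5.6886e-04 /cm^2

5.6886e-04


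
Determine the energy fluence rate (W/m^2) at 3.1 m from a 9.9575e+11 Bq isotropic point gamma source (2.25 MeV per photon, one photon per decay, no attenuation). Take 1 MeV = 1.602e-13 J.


psi = A * E * 1.602e-13 / (4*pi*r^2)
psi = 9.9575e+11 * 2.25 * 1.602e-13 / (4*pi*3.1^2)
psi = 0.0029721 W/m^2

0.0029721


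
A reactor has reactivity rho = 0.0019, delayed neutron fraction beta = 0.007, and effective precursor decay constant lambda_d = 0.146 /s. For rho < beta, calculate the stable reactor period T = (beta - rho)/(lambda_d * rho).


T = (beta - rho) / (lambda_d * rho)
T = (0.007 - 0.0019) / (0.146 * 0.0019)
T = 18.385 s

18.385


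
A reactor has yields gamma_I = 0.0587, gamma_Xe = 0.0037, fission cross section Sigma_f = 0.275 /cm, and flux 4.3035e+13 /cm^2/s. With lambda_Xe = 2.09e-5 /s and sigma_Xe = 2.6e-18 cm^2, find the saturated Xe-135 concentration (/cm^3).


Xe_eq = (gamma_I + gamma_Xe) * Sigma_f * phi / (lambda_Xe + sigma_Xe * phi)
Numerator = (0.0587 + 0.0037) * 0.275 * 4.3035e+13 = 7.384806e+11
Denominator = 2.09e-5 + 2.6e-18 * 4.3035e+13 = 1.327910e-04
Xe_eq = 7.384806e+11 / 1.327910e-04 = 5.5612e+15 /cm^3

5.5612e+15


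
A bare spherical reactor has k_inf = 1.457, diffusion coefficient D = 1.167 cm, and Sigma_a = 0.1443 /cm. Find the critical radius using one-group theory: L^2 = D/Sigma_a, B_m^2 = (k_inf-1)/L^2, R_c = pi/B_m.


L^2 = D / Sigma_a = 1.167 / 0.1443 = 8.087318 cm^2
B_m^2 = (k_inf - 1) / L^2 = (1.457 - 1) / 8.087318 = 0.05650823 /cm^2
For a bare sphere: B_g = pi/R, so R_c = pi / sqrt(B_m^2)
R_c = pi / sqrt(0.05650823) = 13.216 cm

13.216


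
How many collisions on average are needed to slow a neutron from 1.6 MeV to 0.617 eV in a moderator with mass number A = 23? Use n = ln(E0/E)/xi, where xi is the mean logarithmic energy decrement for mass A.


xi = 1 + (A-1)^2/(2A)*ln((A-1)/(A+1)) = 0.08448899 (for A = 23)
n = ln(E0/E) / xi
n = ln(1.6e6 / 0.617) / 0.08448899
n = ln(2.593193e+06) / 0.08448899 = 174.80

174.80


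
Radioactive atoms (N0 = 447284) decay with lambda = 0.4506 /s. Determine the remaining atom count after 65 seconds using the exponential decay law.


N = N0 * exp(-lambda * t)
N = 447284 * exp(-0.4506 * 65)
N = 8.5218e-08

8.5218e-08


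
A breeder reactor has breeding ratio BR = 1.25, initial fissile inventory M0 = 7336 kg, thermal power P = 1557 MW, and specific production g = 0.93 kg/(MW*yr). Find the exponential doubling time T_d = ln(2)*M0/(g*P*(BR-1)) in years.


Breeding gain G = BR - 1 = 1.25 - 1 = 0.25
Fissile production rate = g * P * G = 0.93 * 1557 * 0.25 = 362.0025 kg/yr
T_d = ln(2) * M0 / (g * P * G)
T_d = ln(2) * 7336 / 362.0025 = 14.047 yr

14.047


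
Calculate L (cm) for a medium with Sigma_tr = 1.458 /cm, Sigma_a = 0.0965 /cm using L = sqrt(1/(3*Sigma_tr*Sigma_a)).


D = 1 / (3 * Sigma_tr) = 1 / (3 * 1.458) = 0.2286237 cm
L = sqrt(D / Sigma_a)
L = sqrt(0.2286237 / 0.0965)
L = 1.5392 cm

1.5392


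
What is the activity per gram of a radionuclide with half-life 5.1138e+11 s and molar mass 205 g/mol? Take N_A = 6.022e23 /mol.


lambda = ln(2) / t_half = ln(2) / 5.1138e+11 = 1.355444e-12 /s
SA = lambda * N_A / M
SA = 1.355444e-12 * 6.022e23 / 205
SA = 3.9817e+09 Bq/g

3.9817e+09


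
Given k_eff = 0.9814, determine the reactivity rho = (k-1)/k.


rho = (k_eff - 1) / k_eff
rho = (0.9814 - 1) / 0.9814
rho = -0.018953

-0.018953


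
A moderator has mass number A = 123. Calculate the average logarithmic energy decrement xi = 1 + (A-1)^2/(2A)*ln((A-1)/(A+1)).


xi = 1 + (A-1)^2/(2A) * ln((A-1)/(A+1))
xi = 1 + (123-1)^2/(2*123) * ln((123-1)/(123 +1))
xi = 0.016172

0.016172


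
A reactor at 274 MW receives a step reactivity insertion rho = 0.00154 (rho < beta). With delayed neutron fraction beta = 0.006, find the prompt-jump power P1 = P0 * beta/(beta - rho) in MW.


P1/P0 = beta / (beta - rho)
P1/P0 = 0.006 / (0.006 - 0.00154) = 1.345291
P1 = 274 * 1.345291 = 368.61 MW

368.61


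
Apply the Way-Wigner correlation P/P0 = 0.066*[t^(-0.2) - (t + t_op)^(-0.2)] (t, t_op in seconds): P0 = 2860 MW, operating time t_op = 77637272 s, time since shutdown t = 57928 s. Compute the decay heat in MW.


P/P0 = 0.066 * [t^(-0.2) - (t + t_op)^(-0.2)]
P/P0 = 0.066 * [57928^(-0.2) - (57928 + 77637272)^(-0.2)]
P/P0 = 0.066 * [0.1115379 - 0.02641929] = 0.005617828
P = 2860 * 0.005617828 = 16.067 MW

16.067


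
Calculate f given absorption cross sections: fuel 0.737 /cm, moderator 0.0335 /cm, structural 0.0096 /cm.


f = Sigma_a_fuel / (Sigma_a_fuel + Sigma_a_mod + Sigma_a_other)
f = 0.737 / (0.737 + 0.0335 + 0.0096)
f = 0.94475

0.94475


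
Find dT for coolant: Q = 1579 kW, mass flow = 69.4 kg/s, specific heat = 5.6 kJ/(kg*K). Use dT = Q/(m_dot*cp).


dT = Q / (m_dot * cp)
dT = 1579 / (69.4 * 5.6)
dT = 4.0629 C

4.0629


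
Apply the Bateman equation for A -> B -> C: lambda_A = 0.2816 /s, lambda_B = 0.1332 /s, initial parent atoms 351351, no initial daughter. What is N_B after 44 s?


N_B(t) = lambda_A * N_A0 / (lambda_B - lambda_A) * [exp(-lambda_A*t) - exp(-lambda_B*t)]
exp(-0.2816*44) = 4.158318e-06; exp(-0.1332*44) = 0.002848964
N_B = 0.2816 * 351351 / (0.1332 - 0.2816) * (4.158318e-06 - 0.002848964)
N_B = 1896.7

1896.7


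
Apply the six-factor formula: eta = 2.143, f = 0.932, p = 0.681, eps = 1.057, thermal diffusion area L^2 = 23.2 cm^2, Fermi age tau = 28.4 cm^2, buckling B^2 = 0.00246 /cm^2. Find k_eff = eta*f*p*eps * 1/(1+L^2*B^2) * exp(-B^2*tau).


k_inf = eta*f*p*eps = 2.143*0.932*0.681*1.057 = 1.437673
P_TNL = 1/(1 + L^2*B^2) = 1/(1 + 23.2*0.00246) = 0.9460094
P_FNL = exp(-B^2*tau) = exp(-0.00246*28.4) = 0.9325206
k_eff = k_inf * P_TNL * P_FNL = 1.437673 * 0.9460094 * 0.9325206
k_eff = 1.2683

1.2683


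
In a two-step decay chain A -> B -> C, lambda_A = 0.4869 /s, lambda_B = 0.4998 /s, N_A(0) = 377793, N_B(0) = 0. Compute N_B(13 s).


N_B(t) = lambda_A * N_A0 / (lambda_B - lambda_A) * [exp(-lambda_A*t) - exp(-lambda_B*t)]
exp(-0.4869*13) = 0.001782568; exp(-0.4998*13) = 0.001507353
N_B = 0.4869 * 377793 / (0.4998 - 0.4869) * (0.001782568 - 0.001507353)
N_B = 3924.4

3924.4


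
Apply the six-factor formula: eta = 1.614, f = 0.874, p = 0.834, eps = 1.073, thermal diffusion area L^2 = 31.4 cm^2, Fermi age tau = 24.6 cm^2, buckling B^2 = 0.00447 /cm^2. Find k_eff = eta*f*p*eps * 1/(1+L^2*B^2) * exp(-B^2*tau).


k_inf = eta*f*p*eps = 1.614*0.874*0.834*1.073 = 1.262353
P_TNL = 1/(1 + L^2*B^2) = 1/(1 + 31.4*0.00447) = 0.8769176
P_FNL = exp(-B^2*tau) = exp(-0.00447*24.6) = 0.8958682
k_eff = k_inf * P_TNL * P_FNL = 1.262353 * 0.8769176 * 0.8958682
k_eff = 0.99171

0.99171


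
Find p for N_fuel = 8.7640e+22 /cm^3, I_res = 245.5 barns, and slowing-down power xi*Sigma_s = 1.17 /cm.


p = exp(-N * I * 1e-24 / (xi*Sigma_s))
p = exp(-8.7640e+22 * 245.5 * 1e-24 / 1.17)
p = 1.0318e-08

1.0318e-08


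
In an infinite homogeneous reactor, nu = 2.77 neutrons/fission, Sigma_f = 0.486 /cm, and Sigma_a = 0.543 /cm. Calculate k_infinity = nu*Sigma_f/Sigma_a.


k_inf = nu * Sigma_f / Sigma_a
k_inf = 2.77 * 0.486 / 0.543
k_inf = 2.4792

2.4792


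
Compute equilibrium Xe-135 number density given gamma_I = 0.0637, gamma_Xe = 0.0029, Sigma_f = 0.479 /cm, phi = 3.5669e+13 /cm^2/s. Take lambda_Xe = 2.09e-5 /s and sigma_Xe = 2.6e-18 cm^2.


Xe_eq = (gamma_I + gamma_Xe) * Sigma_f * phi / (lambda_Xe + sigma_Xe * phi)
Numerator = (0.0637 + 0.0029) * 0.479 * 3.5669e+13 = 1.137891e+12
Denominator = 2.09e-5 + 2.6e-18 * 3.5669e+13 = 1.136394e-04
Xe_eq = 1.137891e+12 / 1.136394e-04 = 1.0013e+16 /cm^3

1.0013e+16


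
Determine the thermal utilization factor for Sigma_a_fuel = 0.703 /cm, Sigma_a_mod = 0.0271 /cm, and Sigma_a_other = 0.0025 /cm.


f = Sigma_a_fuel / (Sigma_a_fuel + Sigma_a_mod + Sigma_a_other)
f = 0.703 / (0.703 + 0.0271 + 0.0025)
f = 0.95960

0.95960


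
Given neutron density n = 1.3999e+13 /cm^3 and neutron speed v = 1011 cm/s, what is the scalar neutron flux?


phi = n * v
phi = 1.3999e+13 * 1011
phi = 1.4153e+16 /cm^2/s

1.4153e+16


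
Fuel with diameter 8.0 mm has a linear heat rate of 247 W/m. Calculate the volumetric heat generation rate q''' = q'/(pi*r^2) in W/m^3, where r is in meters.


r = D / 2 / 1000 = 8.0 / 2 / 1000 = 0.004 m
q''' = q' / (pi * r^2)
q''' = 247 / (pi * 0.004^2)
q''' = 4.9139e+06 W/m^3

4.9139e+06


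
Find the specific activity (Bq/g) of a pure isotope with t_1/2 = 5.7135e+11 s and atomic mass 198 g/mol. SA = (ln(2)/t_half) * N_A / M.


lambda = ln(2) / t_half = ln(2) / 5.7135e+11 = 1.213174e-12 /s
SA = lambda * N_A / M
SA = 1.213174e-12 * 6.022e23 / 198
SA = 3.6898e+09 Bq/g

3.6898e+09


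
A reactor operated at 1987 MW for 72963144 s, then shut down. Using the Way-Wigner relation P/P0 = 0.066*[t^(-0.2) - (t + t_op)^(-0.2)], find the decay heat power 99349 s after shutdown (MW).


P/P0 = 0.066 * [t^(-0.2) - (t + t_op)^(-0.2)]
P/P0 = 0.066 * [99349^(-0.2) - (99349 + 72963144)^(-0.2)]
P/P0 = 0.066 * [0.1001307 - 0.02674614] = 0.004843381
P = 1987 * 0.004843381 = 9.6238 MW

9.6238


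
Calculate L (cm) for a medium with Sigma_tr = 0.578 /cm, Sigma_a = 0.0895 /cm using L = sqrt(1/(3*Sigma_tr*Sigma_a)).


D = 1 / (3 * Sigma_tr) = 1 / (3 * 0.578) = 0.5767013 cm
L = sqrt(D / Sigma_a)
L = sqrt(0.5767013 / 0.0895)
L = 2.5384 cm

2.5384


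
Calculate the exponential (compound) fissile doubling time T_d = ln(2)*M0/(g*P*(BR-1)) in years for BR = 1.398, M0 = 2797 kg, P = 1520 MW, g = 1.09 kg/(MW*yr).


Breeding gain G = BR - 1 = 1.398 - 1 = 0.398
Fissile production rate = g * P * G = 1.09 * 1520 * 0.398 = 659.4064 kg/yr
T_d = ln(2) * M0 / (g * P * G)
T_d = ln(2) * 2797 / 659.4064 = 2.9401 yr

2.9401


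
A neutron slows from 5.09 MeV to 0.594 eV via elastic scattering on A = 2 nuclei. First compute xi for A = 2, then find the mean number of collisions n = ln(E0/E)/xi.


xi = 1 + (A-1)^2/(2A)*ln((A-1)/(A+1)) = 0.7253469 (for A = 2)
n = ln(E0/E) / xi
n = ln(5.09e6 / 0.594) / 0.7253469
n = ln(8.569024e+06) / 0.7253469 = 22.008

22.008


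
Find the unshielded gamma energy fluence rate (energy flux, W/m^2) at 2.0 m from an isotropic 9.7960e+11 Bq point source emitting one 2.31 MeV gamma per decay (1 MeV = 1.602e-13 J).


psi = A * E * 1.602e-13 / (4*pi*r^2)
psi = 9.7960e+11 * 2.31 * 1.602e-13 / (4*pi*2.0^2)
psi = 0.0072120 W/m^2

0.0072120


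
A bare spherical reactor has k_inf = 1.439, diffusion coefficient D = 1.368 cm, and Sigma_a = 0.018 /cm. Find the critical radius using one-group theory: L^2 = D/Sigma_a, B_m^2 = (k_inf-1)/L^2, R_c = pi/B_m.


L^2 = D / Sigma_a = 1.368 / 0.018 = 76.00000 cm^2
B_m^2 = (k_inf - 1) / L^2 = (1.439 - 1) / 76.00000 = 0.005776316 /cm^2
For a bare sphere: B_g = pi/R, so R_c = pi / sqrt(B_m^2)
R_c = pi / sqrt(0.005776316) = 41.336 cm

41.336


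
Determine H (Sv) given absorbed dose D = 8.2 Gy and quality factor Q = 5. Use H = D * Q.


H = D * Q
H = 8.2 * 5
H = 41.000 Sv

41.000


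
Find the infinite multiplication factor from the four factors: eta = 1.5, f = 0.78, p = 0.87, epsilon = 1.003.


k_inf = eta * f * p * epsilon
k_inf = 1.5 * 0.78 * 0.87 * 1.003
k_inf = 1.0210

1.0210


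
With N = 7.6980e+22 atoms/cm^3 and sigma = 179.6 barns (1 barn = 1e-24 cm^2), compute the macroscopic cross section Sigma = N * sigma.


Sigma = N * sigma_barns * 1e-24
Sigma = 7.6980e+22 * 179.6 * 1e-24
Sigma = 13.826 /cm

13.826


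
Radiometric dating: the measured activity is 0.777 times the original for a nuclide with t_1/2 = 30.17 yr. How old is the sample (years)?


lambda = ln(2) / t_half = ln(2) / 30.17 = 0.02297472 /yr
t = -ln(A/A0) / lambda
t = -ln(0.777) / 0.02297472
t = 10.982 yr

10.982


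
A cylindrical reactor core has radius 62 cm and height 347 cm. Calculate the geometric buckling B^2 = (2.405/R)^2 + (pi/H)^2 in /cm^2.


B^2 = (2.405/R)^2 + (pi/H)^2
B^2 = (2.405/62)^2 + (pi/347)^2
B^2 = 0.0015867 /cm^2

0.0015867


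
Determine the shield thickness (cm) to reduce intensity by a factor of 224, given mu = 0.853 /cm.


x = ln(factor) / mu
x = ln(224) / 0.853
x = 6.3443 cm

6.3443


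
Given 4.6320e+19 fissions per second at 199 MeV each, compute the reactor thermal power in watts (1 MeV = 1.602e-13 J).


P = fission_rate * E_MeV * 1.602e-13
P = 4.6320e+19 * 199 * 1.602e-13
P = 1.4767e+09 W

1.4767e+09


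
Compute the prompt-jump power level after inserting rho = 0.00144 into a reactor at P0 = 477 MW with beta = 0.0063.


P1/P0 = beta / (beta - rho)
P1/P0 = 0.0063 / (0.0063 - 0.00144) = 1.296296
P1 = 477 * 1.296296 = 618.33 MW

618.33


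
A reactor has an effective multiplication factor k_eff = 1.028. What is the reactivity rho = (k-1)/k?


rho = (k_eff - 1) / k_eff
rho = (1.028 - 1) / 1.028
rho = 0.027237

0.027237


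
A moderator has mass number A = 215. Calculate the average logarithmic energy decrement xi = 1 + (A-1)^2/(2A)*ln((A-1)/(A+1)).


xi = 1 + (A-1)^2/(2A) * ln((A-1)/(A+1))
xi = 1 + (215-1)^2/(2*215) * ln((215-1)/(215 +1))
xi = 0.0092735

0.0092735


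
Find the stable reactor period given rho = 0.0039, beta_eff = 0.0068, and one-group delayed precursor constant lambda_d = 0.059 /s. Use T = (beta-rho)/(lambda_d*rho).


T = (beta - rho) / (lambda_d * rho)
T = (0.0068 - 0.0039) / (0.059 * 0.0039)
T = 12.603 s

12.603


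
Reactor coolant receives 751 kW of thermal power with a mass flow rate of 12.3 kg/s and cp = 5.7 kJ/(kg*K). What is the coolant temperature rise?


dT = Q / (m_dot * cp)
dT = 751 / (12.3 * 5.7)
dT = 10.712 C

10.712


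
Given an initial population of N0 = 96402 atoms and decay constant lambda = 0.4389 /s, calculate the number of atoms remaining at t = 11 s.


N = N0 * exp(-lambda * t)
N = 96402 * exp(-0.4389 * 11)
N = 771.54

771.54


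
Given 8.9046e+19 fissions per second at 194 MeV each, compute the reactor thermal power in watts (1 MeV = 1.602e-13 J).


P = fission_rate * E_MeV * 1.602e-13
P = 8.9046e+19 * 194 * 1.602e-13
P = 2.7674e+09 W

2.7674e+09


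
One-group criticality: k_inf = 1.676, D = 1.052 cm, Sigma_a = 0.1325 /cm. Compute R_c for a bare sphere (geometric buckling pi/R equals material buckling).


L^2 = D / Sigma_a = 1.052 / 0.1325 = 7.939623 cm^2
B_m^2 = (k_inf - 1) / L^2 = (1.676 - 1) / 7.939623 = 0.08514258 /cm^2
For a bare sphere: B_g = pi/R, so R_c = pi / sqrt(B_m^2)
R_c = pi / sqrt(0.08514258) = 10.767 cm

10.767


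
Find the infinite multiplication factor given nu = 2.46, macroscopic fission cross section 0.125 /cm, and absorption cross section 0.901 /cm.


k_inf = nu * Sigma_f / Sigma_a
k_inf = 2.46 * 0.125 / 0.901
k_inf = 0.34129

0.34129


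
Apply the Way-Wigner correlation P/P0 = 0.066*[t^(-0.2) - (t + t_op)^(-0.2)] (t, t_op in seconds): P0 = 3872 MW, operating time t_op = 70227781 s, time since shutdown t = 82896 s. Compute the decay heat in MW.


P/P0 = 0.066 * [t^(-0.2) - (t + t_op)^(-0.2)]
P/P0 = 0.066 * [82896^(-0.2) - (82896 + 70227781)^(-0.2)]
P/P0 = 0.066 * [0.1038229 - 0.02695229] = 0.005073460
P = 3872 * 0.005073460 = 19.644 MW

19.644


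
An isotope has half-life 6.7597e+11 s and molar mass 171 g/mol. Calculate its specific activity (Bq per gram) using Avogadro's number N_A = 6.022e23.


lambda = ln(2) / t_half = ln(2) / 6.7597e+11 = 1.025411e-12 /s
SA = lambda * N_A / M
SA = 1.025411e-12 * 6.022e23 / 171
SA = 3.6111e+09 Bq/g

3.6111e+09


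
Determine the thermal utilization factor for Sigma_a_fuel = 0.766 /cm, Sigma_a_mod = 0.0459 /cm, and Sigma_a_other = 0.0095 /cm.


f = Sigma_a_fuel / (Sigma_a_fuel + Sigma_a_mod + Sigma_a_other)
f = 0.766 / (0.766 + 0.0459 + 0.0095)
f = 0.93255

0.93255


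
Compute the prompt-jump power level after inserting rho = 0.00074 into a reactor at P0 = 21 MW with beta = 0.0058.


P1/P0 = beta / (beta - rho)
P1/P0 = 0.0058 / (0.0058 - 0.00074) = 1.146245
P1 = 21 * 1.146245 = 24.071 MW

24.071


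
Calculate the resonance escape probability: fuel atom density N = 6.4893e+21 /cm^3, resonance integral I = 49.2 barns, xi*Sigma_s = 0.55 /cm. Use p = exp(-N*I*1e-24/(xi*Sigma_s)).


p = exp(-N * I * 1e-24 / (xi*Sigma_s))
p = exp(-6.4893e+21 * 49.2 * 1e-24 / 0.55)
p = 0.55962

0.55962


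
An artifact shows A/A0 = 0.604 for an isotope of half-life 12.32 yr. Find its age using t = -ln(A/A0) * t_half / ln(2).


lambda = ln(2) / t_half = ln(2) / 12.32 = 0.05626195 /yr
t = -ln(A/A0) / lambda
t = -ln(0.604) / 0.05626195
t = 8.9613 yr

8.9613


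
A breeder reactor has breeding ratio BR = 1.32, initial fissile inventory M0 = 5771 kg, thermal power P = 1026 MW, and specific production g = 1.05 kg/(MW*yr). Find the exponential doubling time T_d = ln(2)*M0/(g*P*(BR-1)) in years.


Breeding gain G = BR - 1 = 1.32 - 1 = 0.32
Fissile production rate = g * P * G = 1.05 * 1026 * 0.32 = 344.736 kg/yr
T_d = ln(2) * M0 / (g * P * G)
T_d = ln(2) * 5771 / 344.736 = 11.604 yr

11.604


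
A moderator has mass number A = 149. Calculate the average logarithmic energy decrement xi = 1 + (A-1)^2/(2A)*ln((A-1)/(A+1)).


xi = 1 + (A-1)^2/(2A) * ln((A-1)/(A+1))
xi = 1 + (149-1)^2/(2*149) * ln((149-1)/(149 +1))
xi = 0.013363

0.013363


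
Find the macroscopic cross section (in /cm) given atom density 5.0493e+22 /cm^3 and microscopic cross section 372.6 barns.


Sigma = N * sigma_barns * 1e-24
Sigma = 5.0493e+22 * 372.6 * 1e-24
Sigma = 18.814 /cm

18.814


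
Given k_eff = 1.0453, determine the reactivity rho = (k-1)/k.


rho = (k_eff - 1) / k_eff
rho = (1.0453 - 1) / 1.0453
rho = 0.043337

0.043337


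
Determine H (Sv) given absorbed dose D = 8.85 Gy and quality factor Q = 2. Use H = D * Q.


H = D * Q
H = 8.85 * 2
H = 17.700 Sv

17.700


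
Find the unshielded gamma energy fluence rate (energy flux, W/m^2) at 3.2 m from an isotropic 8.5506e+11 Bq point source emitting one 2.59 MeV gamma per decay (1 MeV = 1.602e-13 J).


psi = A * E * 1.602e-13 / (4*pi*r^2)
psi = 8.5506e+11 * 2.59 * 1.602e-13 / (4*pi*3.2^2)
psi = 0.0027571 W/m^2

0.0027571


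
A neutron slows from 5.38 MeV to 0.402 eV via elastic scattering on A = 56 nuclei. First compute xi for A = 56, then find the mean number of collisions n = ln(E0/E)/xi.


xi = 1 + (A-1)^2/(2A)*ln((A-1)/(A+1)) = 0.03529286 (for A = 56)
n = ln(E0/E) / xi
n = ln(5.38e6 / 0.402) / 0.03529286
n = ln(1.338308e+07) / 0.03529286 = 464.95

464.95


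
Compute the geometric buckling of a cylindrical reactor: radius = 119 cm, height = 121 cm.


B^2 = (2.405/R)^2 + (pi/H)^2
B^2 = (2.405/119)^2 + (pi/121)^2
B^2 = 0.0010826 /cm^2

0.0010826


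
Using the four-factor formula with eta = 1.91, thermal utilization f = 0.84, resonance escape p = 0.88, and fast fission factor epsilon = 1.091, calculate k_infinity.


k_inf = eta * f * p * epsilon
k_inf = 1.91 * 0.84 * 0.88 * 1.091
k_inf = 1.5404

1.5404


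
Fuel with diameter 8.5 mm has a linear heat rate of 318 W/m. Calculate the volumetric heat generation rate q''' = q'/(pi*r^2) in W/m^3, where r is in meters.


r = D / 2 / 1000 = 8.5 / 2 / 1000 = 0.00425 m
q''' = q' / (pi * r^2)
q''' = 318 / (pi * 0.00425^2)
q''' = 5.6040e+06 W/m^3

5.6040e+06


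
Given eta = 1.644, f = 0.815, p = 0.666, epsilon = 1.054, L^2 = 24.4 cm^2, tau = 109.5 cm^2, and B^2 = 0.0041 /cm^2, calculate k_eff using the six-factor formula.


k_inf = eta*f*p*eps = 1.644*0.815*0.666*1.054 = 0.9405335
P_TNL = 1/(1 + L^2*B^2) = 1/(1 + 24.4*0.0041) = 0.9090579
P_FNL = exp(-B^2*tau) = exp(-0.0041*109.5) = 0.6382980
k_eff = k_inf * P_TNL * P_FNL = 0.9405335 * 0.9090579 * 0.6382980
k_eff = 0.54574

0.54574


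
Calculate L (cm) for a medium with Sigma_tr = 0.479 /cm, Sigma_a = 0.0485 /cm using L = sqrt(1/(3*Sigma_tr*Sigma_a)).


D = 1 / (3 * Sigma_tr) = 1 / (3 * 0.479) = 0.6958942 cm
L = sqrt(D / Sigma_a)
L = sqrt(0.6958942 / 0.0485)
L = 3.7879 cm

3.7879


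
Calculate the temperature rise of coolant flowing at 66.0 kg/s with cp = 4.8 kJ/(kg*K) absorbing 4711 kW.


dT = Q / (m_dot * cp)
dT = 4711 / (66.0 * 4.8)
dT = 14.871 C

14.871


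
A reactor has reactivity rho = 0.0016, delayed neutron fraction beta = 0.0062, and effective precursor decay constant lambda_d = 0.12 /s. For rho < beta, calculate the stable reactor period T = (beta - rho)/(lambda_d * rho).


T = (beta - rho) / (lambda_d * rho)
T = (0.0062 - 0.0016) / (0.12 * 0.0016)
T = 23.958 s

23.958


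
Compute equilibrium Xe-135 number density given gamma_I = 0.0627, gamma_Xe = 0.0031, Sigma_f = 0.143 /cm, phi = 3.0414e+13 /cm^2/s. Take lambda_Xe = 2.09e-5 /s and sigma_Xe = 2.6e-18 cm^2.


Xe_eq = (gamma_I + gamma_Xe) * Sigma_f * phi / (lambda_Xe + sigma_Xe * phi)
Numerator = (0.0627 + 0.0031) * 0.143 * 3.0414e+13 = 2.861775e+11
Denominator = 2.09e-5 + 2.6e-18 * 3.0414e+13 = 9.997640e-05
Xe_eq = 2.861775e+11 / 9.997640e-05 = 2.8625e+15 /cm^3

2.8625e+15


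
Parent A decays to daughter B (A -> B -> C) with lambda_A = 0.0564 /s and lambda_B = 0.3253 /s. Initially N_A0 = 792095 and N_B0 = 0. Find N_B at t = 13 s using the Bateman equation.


N_B(t) = lambda_A * N_A0 / (lambda_B - lambda_A) * [exp(-lambda_A*t) - exp(-lambda_B*t)]
exp(-0.0564*13) = 0.4803693; exp(-0.3253*13) = 0.01456841
N_B = 0.0564 * 792095 / (0.3253 - 0.0564) * (0.4803693 - 0.01456841)
N_B = 77387

77387


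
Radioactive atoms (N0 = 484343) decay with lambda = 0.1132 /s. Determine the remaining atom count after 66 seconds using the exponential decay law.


N = N0 * exp(-lambda * t)
N = 484343 * exp(-0.1132 * 66)
N = 275.71

275.71


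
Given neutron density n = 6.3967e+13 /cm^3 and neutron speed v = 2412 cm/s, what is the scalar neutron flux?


phi = n * v
phi = 6.3967e+13 * 2412
phi = 1.5429e+17 /cm^2/s

1.5429e+17


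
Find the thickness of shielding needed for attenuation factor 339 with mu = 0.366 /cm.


x = ln(factor) / mu
x = ln(339) / 0.366
x = 15.918 cm

15.918


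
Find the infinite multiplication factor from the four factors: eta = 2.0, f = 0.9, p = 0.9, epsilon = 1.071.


k_inf = eta * f * p * epsilon
k_inf = 2.0 * 0.9 * 0.9 * 1.071
k_inf = 1.7350

1.7350


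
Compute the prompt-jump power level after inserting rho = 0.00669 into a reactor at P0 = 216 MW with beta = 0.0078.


P1/P0 = beta / (beta - rho)
P1/P0 = 0.0078 / (0.0078 - 0.00669) = 7.027027
P1 = 216 * 7.027027 = 1517.8 MW

1517.8


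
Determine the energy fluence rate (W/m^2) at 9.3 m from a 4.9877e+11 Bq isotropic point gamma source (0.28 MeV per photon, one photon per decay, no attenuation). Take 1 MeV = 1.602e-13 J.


psi = A * E * 1.602e-13 / (4*pi*r^2)
psi = 4.9877e+11 * 0.28 * 1.602e-13 / (4*pi*9.3^2)
psi = 2.0585e-05 W/m^2

2.0585e-05


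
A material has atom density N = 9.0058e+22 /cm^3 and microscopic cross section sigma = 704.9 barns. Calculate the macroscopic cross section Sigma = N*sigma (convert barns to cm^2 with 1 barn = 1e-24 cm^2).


Sigma = N * sigma_barns * 1e-24
Sigma = 9.0058e+22 * 704.9 * 1e-24
Sigma = 63.482 /cm

63.482


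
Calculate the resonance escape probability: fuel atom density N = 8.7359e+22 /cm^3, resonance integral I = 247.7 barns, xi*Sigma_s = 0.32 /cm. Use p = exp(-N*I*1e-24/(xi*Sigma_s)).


p = exp(-N * I * 1e-24 / (xi*Sigma_s))
p = exp(-8.7359e+22 * 247.7 * 1e-24 / 0.32)
p = 4.2897e-30

4.2897e-30


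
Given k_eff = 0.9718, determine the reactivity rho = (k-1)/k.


rho = (k_eff - 1) / k_eff
rho = (0.9718 - 1) / 0.9718
rho = -0.029018

-0.029018


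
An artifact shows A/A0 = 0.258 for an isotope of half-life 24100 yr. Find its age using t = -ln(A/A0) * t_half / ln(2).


lambda = ln(2) / t_half = ln(2) / 24100 = 2.876129e-05 /yr
t = -ln(A/A0) / lambda
t = -ln(0.258) / 2.876129e-05
t = 47105 yr

47105


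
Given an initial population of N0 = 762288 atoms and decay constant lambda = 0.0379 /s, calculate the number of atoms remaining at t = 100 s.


N = N0 * exp(-lambda * t)
N = 762288 * exp(-0.0379 * 100)
N = 17224

17224


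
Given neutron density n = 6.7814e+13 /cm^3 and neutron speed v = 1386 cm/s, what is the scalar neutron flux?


phi = n * v
phi = 6.7814e+13 * 1386
phi = 9.3990e+16 /cm^2/s

9.3990e+16


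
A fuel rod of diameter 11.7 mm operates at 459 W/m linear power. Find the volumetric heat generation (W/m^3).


r = D / 2 / 1000 = 11.7 / 2 / 1000 = 0.00585 m
q''' = q' / (pi * r^2)
q''' = 459 / (pi * 0.00585^2)
q''' = 4.2692e+06 W/m^3

4.2692e+06


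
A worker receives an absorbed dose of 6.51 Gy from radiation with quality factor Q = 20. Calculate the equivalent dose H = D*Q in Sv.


H = D * Q
H = 6.51 * 20
H = 130.20 Sv

130.20


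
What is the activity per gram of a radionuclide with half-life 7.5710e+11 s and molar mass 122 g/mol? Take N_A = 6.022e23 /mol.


lambda = ln(2) / t_half = ln(2) / 7.5710e+11 = 9.155292e-13 /s
SA = lambda * N_A / M
SA = 9.155292e-13 * 6.022e23 / 122
SA = 4.5191e+09 Bq/g

4.5191e+09


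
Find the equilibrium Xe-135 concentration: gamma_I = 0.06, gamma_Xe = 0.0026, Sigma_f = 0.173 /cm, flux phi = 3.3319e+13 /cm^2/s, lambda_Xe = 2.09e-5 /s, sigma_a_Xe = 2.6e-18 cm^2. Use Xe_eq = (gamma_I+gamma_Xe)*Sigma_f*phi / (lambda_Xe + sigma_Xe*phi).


Xe_eq = (gamma_I + gamma_Xe) * Sigma_f * phi / (lambda_Xe + sigma_Xe * phi)
Numerator = (0.06 + 0.0026) * 0.173 * 3.3319e+13 = 3.608381e+11
Denominator = 2.09e-5 + 2.6e-18 * 3.3319e+13 = 1.075294e-04
Xe_eq = 3.608381e+11 / 1.075294e-04 = 3.3557e+15 /cm^3

3.3557e+15


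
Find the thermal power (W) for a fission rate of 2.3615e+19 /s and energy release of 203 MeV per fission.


P = fission_rate * E_MeV * 1.602e-13
P = 2.3615e+19 * 203 * 1.602e-13
P = 7.6797e+08 W

7.6797e+08


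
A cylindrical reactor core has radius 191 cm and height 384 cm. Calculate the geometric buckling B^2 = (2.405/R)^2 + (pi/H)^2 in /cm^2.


B^2 = (2.405/R)^2 + (pi/H)^2
B^2 = (2.405/191)^2 + (pi/384)^2
B^2 = 2.2548e-04 /cm^2

2.2548e-04


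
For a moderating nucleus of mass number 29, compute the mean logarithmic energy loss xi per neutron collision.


xi = 1 + (A-1)^2/(2A) * ln((A-1)/(A+1))
xi = 1 + (29-1)^2/(2*29) * ln((29-1)/(29 +1))
xi = 0.067407

0.067407


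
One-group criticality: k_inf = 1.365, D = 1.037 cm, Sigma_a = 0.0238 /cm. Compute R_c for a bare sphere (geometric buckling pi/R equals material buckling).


L^2 = D / Sigma_a = 1.037 / 0.0238 = 43.57143 cm^2
B_m^2 = (k_inf - 1) / L^2 = (1.365 - 1) / 43.57143 = 0.008377049 /cm^2
For a bare sphere: B_g = pi/R, so R_c = pi / sqrt(B_m^2)
R_c = pi / sqrt(0.008377049) = 34.325 cm

34.325


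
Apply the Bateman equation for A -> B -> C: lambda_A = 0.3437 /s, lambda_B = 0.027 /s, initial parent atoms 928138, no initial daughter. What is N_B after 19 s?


N_B(t) = lambda_A * N_A0 / (lambda_B - lambda_A) * [exp(-lambda_A*t) - exp(-lambda_B*t)]
exp(-0.3437*19) = 0.001458568; exp(-0.027*19) = 0.5986968
N_B = 0.3437 * 928138 / (0.027 - 0.3437) * (0.001458568 - 0.5986968)
N_B = 601578

601578


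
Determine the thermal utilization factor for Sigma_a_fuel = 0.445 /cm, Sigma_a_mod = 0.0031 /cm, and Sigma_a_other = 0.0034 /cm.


f = Sigma_a_fuel / (Sigma_a_fuel + Sigma_a_mod + Sigma_a_other)
f = 0.445 / (0.445 + 0.0031 + 0.0034)
f = 0.98560

0.98560


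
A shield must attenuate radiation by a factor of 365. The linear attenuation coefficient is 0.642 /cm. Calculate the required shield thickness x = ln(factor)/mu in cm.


x = ln(factor) / mu
x = ln(365) / 0.642
x = 9.1899 cm

9.1899
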